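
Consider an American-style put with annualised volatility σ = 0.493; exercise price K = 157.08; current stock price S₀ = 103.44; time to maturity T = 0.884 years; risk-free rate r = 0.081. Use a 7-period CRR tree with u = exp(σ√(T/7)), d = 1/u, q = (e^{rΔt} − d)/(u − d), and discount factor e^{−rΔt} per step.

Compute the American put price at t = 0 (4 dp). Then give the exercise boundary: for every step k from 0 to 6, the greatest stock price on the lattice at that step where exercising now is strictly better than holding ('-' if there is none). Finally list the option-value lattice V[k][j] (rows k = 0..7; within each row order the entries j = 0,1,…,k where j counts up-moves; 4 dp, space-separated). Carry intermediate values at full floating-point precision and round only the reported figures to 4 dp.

Δt=0.12629, u=1.19148, d=0.83929, q=0.48551, disc=e^(-rΔt)=0.98982
k=7 terminal: V=max(K-S,0) → 126.7354 114.0020 95.9255 70.2636 33.8333 0.0000 0.0000 0.0000
k=6: j=0 S=36.1550 intr=120.9250 cont=119.3264 V=120.9250[EX]; j=1 S=51.3265 intr=105.7535 cont=104.1549 V=105.7535[EX]; j=2 S=72.8644 intr=84.2156 cont=82.6170 V=84.2156[EX]; j=3 S=103.4400 intr=53.6400 cont=52.0414 V=53.6400[EX]; j=4 S=146.8459 intr=10.2341 cont=17.2299 V=17.2299[hold]; j=5 S=208.4659 intr=0.0000 cont=0.0000 V=0.0000[hold]; j=6 S=295.9431 intr=0.0000 cont=0.0000 V=0.0000[hold]  S*(6)=103.4400
k=5: j=0 S=43.0780 intr=114.0020 cont=112.4034 V=114.0020[EX]; j=1 S=61.1545 intr=95.9255 cont=94.3269 V=95.9255[EX]; j=2 S=86.8164 intr=70.2636 cont=68.6650 V=70.2636[EX]; j=3 S=123.2467 intr=33.8333 cont=35.5967 V=35.5967[hold]; j=4 S=174.9639 intr=0.0000 cont=8.7745 V=8.7745[hold]; j=5 S=248.3829 intr=0.0000 cont=0.0000 V=0.0000[hold]  S*(5)=86.8164
k=4: j=0 S=51.3265 intr=105.7535 cont=104.1549 V=105.7535[EX]; j=1 S=72.8644 intr=84.2156 cont=82.6170 V=84.2156[EX]; j=2 S=103.4400 intr=53.6400 cont=52.8888 V=53.6400[EX]; j=3 S=146.8459 intr=10.2341 cont=22.3446 V=22.3446[hold]; j=4 S=208.4659 intr=0.0000 cont=4.4685 V=4.4685[hold]  S*(4)=103.4400
k=3: j=0 S=61.1545 intr=95.9255 cont=94.3269 V=95.9255[EX]; j=1 S=86.8164 intr=70.2636 cont=68.6650 V=70.2636[EX]; j=2 S=123.2467 intr=33.8333 cont=38.0546 V=38.0546[hold]; j=3 S=174.9639 intr=0.0000 cont=13.5265 V=13.5265[hold]  S*(3)=86.8164
k=2: j=0 S=72.8644 intr=84.2156 cont=82.6170 V=84.2156[EX]; j=1 S=103.4400 intr=53.6400 cont=54.0700 V=54.0700[hold]; j=2 S=146.8459 intr=10.2341 cont=25.8800 V=25.8800[hold]  S*(2)=72.8644
k=1: j=0 S=86.8164 intr=70.2636 cont=68.8716 V=70.2636[EX]; j=1 S=123.2467 intr=33.8333 cont=39.9726 V=39.9726[hold]  S*(1)=86.8164
k=0: j=0 S=103.4400 intr=53.6400 cont=54.9917 V=54.9917[hold]  S*(0)=-

price = 54.9917
boundary = - 86.8164 72.8644 86.8164 103.4400 86.8164 103.4400
tree:
54.9917
70.2636 39.9726
84.2156 54.0700 25.8800
95.9255 70.2636 38.0546 13.5265
105.7535 84.2156 53.6400 22.3446 4.4685
114.0020 95.9255 70.2636 35.5967 8.7745 0.0000
120.9250 105.7535 84.2156 53.6400 17.2299 0.0000 0.0000
126.7354 114.0020 95.9255 70.2636 33.8333 0.0000 0.0000 0.0000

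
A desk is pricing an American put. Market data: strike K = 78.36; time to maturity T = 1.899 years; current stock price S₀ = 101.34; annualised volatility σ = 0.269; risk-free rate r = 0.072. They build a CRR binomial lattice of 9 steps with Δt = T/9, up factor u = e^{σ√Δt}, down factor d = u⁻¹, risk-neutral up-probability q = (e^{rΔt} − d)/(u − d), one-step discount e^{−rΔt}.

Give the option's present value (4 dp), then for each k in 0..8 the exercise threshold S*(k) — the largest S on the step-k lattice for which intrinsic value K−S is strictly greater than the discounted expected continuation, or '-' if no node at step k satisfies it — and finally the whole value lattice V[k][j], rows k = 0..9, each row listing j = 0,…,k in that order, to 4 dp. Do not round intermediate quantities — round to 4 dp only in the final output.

price = 2.6586
boundary = - - - - 61.8198 54.6341 61.8198 54.6341 61.8198
tree:
2.6586
4.3785 1.2158
7.0333 2.1592 0.4174
10.9725 3.7559 0.8109 0.0818
16.5402 6.3699 1.5548 0.1770 0.0000
23.7259 10.4692 2.9319 0.3831 0.0000 0.0000
30.0763 16.5402 5.4075 0.8292 0.0000 0.0000 0.0000
35.6885 23.7259 9.6731 1.7949 0.0000 0.0000 0.0000 0.0000
40.6485 30.0763 16.5402 3.8851 0.0000 0.0000 0.0000 0.0000 0.0000
45.0319 35.6885 23.7259 8.4095 0.0000 0.0000 0.0000 0.0000 0.0000 0.0000

Δt=0.21100, u=1.13152, d=0.88376, q=0.53093, disc=e^(-rΔt)=0.98492
k=9 terminal: V=max(K-S,0) → 45.0319 35.6885 23.7259 8.4095 0.0000 0.0000 0.0000 0.0000 0.0000 0.0000
k=8: j=0 S=37.7115 intr=40.6485 cont=39.4670 V=40.6485[EX]; j=1 S=48.2837 intr=30.0763 cont=28.8948 V=30.0763[EX]; j=2 S=61.8198 intr=16.5402 cont=15.3588 V=16.5402[EX]; j=3 S=79.1506 intr=0.0000 cont=3.8851 V=3.8851[hold]; j=4 S=101.3400 intr=0.0000 cont=0.0000 V=0.0000[hold]; j=5 S=129.7501 intr=0.0000 cont=0.0000 V=0.0000[hold]; j=6 S=166.1247 intr=0.0000 cont=0.0000 V=0.0000[hold]; j=7 S=212.6968 intr=0.0000 cont=0.0000 V=0.0000[hold]; j=8 S=272.3251 intr=0.0000 cont=0.0000 V=0.0000[hold]  S*(8)=61.8198
k=7: j=0 S=42.6715 intr=35.6885 cont=34.5071 V=35.6885[EX]; j=1 S=54.6341 intr=23.7259 cont=22.5444 V=23.7259[EX]; j=2 S=69.9505 intr=8.4095 cont=9.6731 V=9.6731[hold]; j=3 S=89.5607 intr=0.0000 cont=1.7949 V=1.7949[hold]; j=4 S=114.6685 intr=0.0000 cont=0.0000 V=0.0000[hold]; j=5 S=146.8152 intr=0.0000 cont=0.0000 V=0.0000[hold]; j=6 S=187.9740 intr=0.0000 cont=0.0000 V=0.0000[hold]; j=7 S=240.6713 intr=0.0000 cont=0.0000 V=0.0000[hold]  S*(7)=54.6341
k=6: j=0 S=48.2837 intr=30.0763 cont=28.8948 V=30.0763[EX]; j=1 S=61.8198 intr=16.5402 cont=16.0196 V=16.5402[EX]; j=2 S=79.1506 intr=0.0000 cont=5.4075 V=5.4075[hold]; j=3 S=101.3400 intr=0.0000 cont=0.8292 V=0.8292[hold]; j=4 S=129.7501 intr=0.0000 cont=0.0000 V=0.0000[hold]; j=5 S=166.1247 intr=0.0000 cont=0.0000 V=0.0000[hold]; j=6 S=212.6968 intr=0.0000 cont=0.0000 V=0.0000[hold]  S*(6)=61.8198
k=5: j=0 S=54.6341 intr=23.7259 cont=22.5444 V=23.7259[EX]; j=1 S=69.9505 intr=8.4095 cont=10.4692 V=10.4692[hold]; j=2 S=89.5607 intr=0.0000 cont=2.9319 V=2.9319[hold]; j=3 S=114.6685 intr=0.0000 cont=0.3831 V=0.3831[hold]; j=4 S=146.8152 intr=0.0000 cont=0.0000 V=0.0000[hold]; j=5 S=187.9740 intr=0.0000 cont=0.0000 V=0.0000[hold]  S*(5)=54.6341
k=4: j=0 S=61.8198 intr=16.5402 cont=16.4359 V=16.5402[EX]; j=1 S=79.1506 intr=0.0000 cont=6.3699 V=6.3699[hold]; j=2 S=101.3400 intr=0.0000 cont=1.5548 V=1.5548[hold]; j=3 S=129.7501 intr=0.0000 cont=0.1770 V=0.1770[hold]; j=4 S=166.1247 intr=0.0000 cont=0.0000 V=0.0000[hold]  S*(4)=61.8198
k=3: j=0 S=69.9505 intr=8.4095 cont=10.9725 V=10.9725[hold]; j=1 S=89.5607 intr=0.0000 cont=3.7559 V=3.7559[hold]; j=2 S=114.6685 intr=0.0000 cont=0.8109 V=0.8109[hold]; j=3 S=146.8152 intr=0.0000 cont=0.0818 V=0.0818[hold]  S*(3)=-
k=2: j=0 S=79.1506 intr=0.0000 cont=7.0333 V=7.0333[hold]; j=1 S=101.3400 intr=0.0000 cont=2.1592 V=2.1592[hold]; j=2 S=129.7501 intr=0.0000 cont=0.4174 V=0.4174[hold]  S*(2)=-
k=1: j=0 S=89.5607 intr=0.0000 cont=4.3785 V=4.3785[hold]; j=1 S=114.6685 intr=0.0000 cont=1.2158 V=1.2158[hold]  S*(1)=-
k=0: j=0 S=101.3400 intr=0.0000 cont=2.6586 V=2.6586[hold]  S*(0)=-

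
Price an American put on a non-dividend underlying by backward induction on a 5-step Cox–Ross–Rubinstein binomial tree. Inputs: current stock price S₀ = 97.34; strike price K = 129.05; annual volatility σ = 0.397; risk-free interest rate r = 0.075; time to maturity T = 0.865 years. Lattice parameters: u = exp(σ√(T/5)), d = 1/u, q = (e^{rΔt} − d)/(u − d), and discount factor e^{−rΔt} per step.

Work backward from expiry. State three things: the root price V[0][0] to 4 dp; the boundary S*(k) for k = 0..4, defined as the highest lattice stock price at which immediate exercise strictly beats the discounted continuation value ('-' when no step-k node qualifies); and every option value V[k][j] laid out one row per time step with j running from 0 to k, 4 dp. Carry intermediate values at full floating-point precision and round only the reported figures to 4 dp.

Δt=0.17300  u=1.17954  d=0.84779  q=0.49818  discount=0.98711
step 5 (expiry): payoffs max(K−S,0) = 86.4189 69.7367 46.5264 14.2335 0.0000 0.0000
step 4: (k=4,j=0): S=50.2851, (K−S)⁺=78.7649, hold=77.1013 ⇒ V=78.7649 exercise | (k=4,j=1): S=69.9625, (K−S)⁺=59.0875, hold=57.4239 ⇒ V=59.0875 exercise | (k=4,j=2): S=97.3400, (K−S)⁺=31.7100, hold=30.0464 ⇒ V=31.7100 exercise | (k=4,j=3): S=135.4308, (K−S)⁺=0.0000, hold=7.0506 ⇒ V=7.0506 continue | (k=4,j=4): S=188.4271, (K−S)⁺=0.0000, hold=0.0000 ⇒ V=0.0000 continue  boundary S*=97.3400
step 3: (k=3,j=0): S=59.3133, (K−S)⁺=69.7367, hold=68.0731 ⇒ V=69.7367 exercise | (k=3,j=1): S=82.5236, (K−S)⁺=46.5264, hold=44.8628 ⇒ V=46.5264 exercise | (k=3,j=2): S=114.8165, (K−S)⁺=14.2335, hold=19.1748 ⇒ V=19.1748 continue | (k=3,j=3): S=159.7461, (K−S)⁺=0.0000, hold=3.4925 ⇒ V=3.4925 continue  boundary S*=82.5236
step 2: (k=2,j=0): S=69.9625, (K−S)⁺=59.0875, hold=57.4239 ⇒ V=59.0875 exercise | (k=2,j=1): S=97.3400, (K−S)⁺=31.7100, hold=32.4763 ⇒ V=32.4763 continue | (k=2,j=2): S=135.4308, (K−S)⁺=0.0000, hold=11.2158 ⇒ V=11.2158 continue  boundary S*=69.9625
step 1: (k=1,j=0): S=82.5236, (K−S)⁺=46.5264, hold=45.2396 ⇒ V=46.5264 exercise | (k=1,j=1): S=114.8165, (K−S)⁺=14.2335, hold=21.6027 ⇒ V=21.6027 continue  boundary S*=82.5236
step 0: (k=0,j=0): S=97.3400, (K−S)⁺=31.7100, hold=33.6702 ⇒ V=33.6702 continue  boundary S*=-

price = 33.6702
boundary = - 82.5236 69.9625 82.5236 97.3400
tree:
33.6702
46.5264 21.6027
59.0875 32.4763 11.2158
69.7367 46.5264 19.1748 3.4925
78.7649 59.0875 31.7100 7.0506 0.0000
86.4189 69.7367 46.5264 14.2335 0.0000 0.0000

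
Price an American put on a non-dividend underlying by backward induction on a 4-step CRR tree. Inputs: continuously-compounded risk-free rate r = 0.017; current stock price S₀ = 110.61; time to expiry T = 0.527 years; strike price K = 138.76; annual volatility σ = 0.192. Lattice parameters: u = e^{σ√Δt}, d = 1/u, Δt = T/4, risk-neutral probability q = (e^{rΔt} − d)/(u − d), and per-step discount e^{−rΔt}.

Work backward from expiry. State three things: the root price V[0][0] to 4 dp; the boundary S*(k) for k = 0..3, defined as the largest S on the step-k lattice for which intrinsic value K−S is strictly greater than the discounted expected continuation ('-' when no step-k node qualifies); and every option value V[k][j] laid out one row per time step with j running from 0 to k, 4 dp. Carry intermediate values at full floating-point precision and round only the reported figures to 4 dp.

price = 28.1500
boundary = 110.6100 103.1640 110.6100 118.5935
tree:
28.1500
35.5960 20.5375
42.5408 28.1500 12.9764
49.0181 35.5960 20.1665 5.8060
55.0594 42.5408 28.1500 11.6068 0.0000

Δt=0.13175  u=1.07218  d=0.93268  q=0.49866  discount=0.99776
step 4 (expiry): payoffs max(K−S,0) = 55.0594 42.5408 28.1500 11.6068 0.0000
step 3: (k=3,j=0): S=89.7419, (K−S)⁺=49.0181, hold=48.7077 ⇒ V=49.0181 exercise | (k=3,j=1): S=103.1640, (K−S)⁺=35.5960, hold=35.2856 ⇒ V=35.5960 exercise | (k=3,j=2): S=118.5935, (K−S)⁺=20.1665, hold=19.8561 ⇒ V=20.1665 exercise | (k=3,j=3): S=136.3307, (K−S)⁺=2.4293, hold=5.8060 ⇒ V=5.8060 continue  boundary S*=118.5935
step 2: (k=2,j=0): S=96.2192, (K−S)⁺=42.5408, hold=42.2304 ⇒ V=42.5408 exercise | (k=2,j=1): S=110.6100, (K−S)⁺=28.1500, hold=27.8396 ⇒ V=28.1500 exercise | (k=2,j=2): S=127.1532, (K−S)⁺=11.6068, hold=12.9764 ⇒ V=12.9764 continue  boundary S*=110.6100
step 1: (k=1,j=0): S=103.1640, (K−S)⁺=35.5960, hold=35.2856 ⇒ V=35.5960 exercise | (k=1,j=1): S=118.5935, (K−S)⁺=20.1665, hold=20.5375 ⇒ V=20.5375 continue  boundary S*=103.1640
step 0: (k=0,j=0): S=110.6100, (K−S)⁺=28.1500, hold=28.0241 ⇒ V=28.1500 exercise  boundary S*=110.6100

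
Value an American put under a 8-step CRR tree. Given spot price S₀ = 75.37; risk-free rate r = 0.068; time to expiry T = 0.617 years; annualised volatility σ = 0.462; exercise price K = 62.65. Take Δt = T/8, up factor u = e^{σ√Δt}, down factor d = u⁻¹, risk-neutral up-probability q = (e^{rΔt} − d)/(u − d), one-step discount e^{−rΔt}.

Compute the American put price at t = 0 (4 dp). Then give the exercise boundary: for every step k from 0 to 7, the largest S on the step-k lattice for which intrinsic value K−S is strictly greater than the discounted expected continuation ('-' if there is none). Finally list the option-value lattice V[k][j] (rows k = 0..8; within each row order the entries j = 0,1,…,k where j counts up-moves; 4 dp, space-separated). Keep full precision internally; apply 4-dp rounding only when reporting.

price = 4.2060
boundary = - - - - - 39.6817 45.1141 51.2901
tree:
4.2060
6.2931 2.0652
9.1730 3.3442 0.7476
12.9610 5.3038 1.3276 0.1481
17.6428 8.1965 2.3308 0.2910 0.0000
22.9683 12.2544 4.0340 0.5718 0.0000 0.0000
27.7465 17.5359 6.8540 1.1236 0.0000 0.0000 0.0000
31.9494 22.9683 11.3599 2.2079 0.0000 0.0000 0.0000 0.0000
35.6462 27.7465 17.5359 4.3384 0.0000 0.0000 0.0000 0.0000 0.0000

Δt=0.07712, u=1.13690, d=0.87959, q=0.48840, disc=e^(-rΔt)=0.99477
k=8 terminal: V=max(K-S,0) → 35.6462 27.7465 17.5359 4.3384 0.0000 0.0000 0.0000 0.0000 0.0000
k=7: j=0 S=30.7006 intr=31.9494 cont=31.6217 V=31.9494[EX]; j=1 S=39.6817 intr=22.9683 cont=22.6406 V=22.9683[EX]; j=2 S=51.2901 intr=11.3599 cont=11.0322 V=11.3599[EX]; j=3 S=66.2944 intr=0.0000 cont=2.2079 V=2.2079[hold]; j=4 S=85.6880 intr=0.0000 cont=0.0000 V=0.0000[hold]; j=5 S=110.7550 intr=0.0000 cont=0.0000 V=0.0000[hold]; j=6 S=143.1551 intr=0.0000 cont=0.0000 V=0.0000[hold]; j=7 S=185.0333 intr=0.0000 cont=0.0000 V=0.0000[hold]  S*(7)=51.2901
k=6: j=0 S=34.9035 intr=27.7465 cont=27.4188 V=27.7465[EX]; j=1 S=45.1141 intr=17.5359 cont=17.2082 V=17.5359[EX]; j=2 S=58.3116 intr=4.3384 cont=6.8540 V=6.8540[hold]; j=3 S=75.3700 intr=0.0000 cont=1.1236 V=1.1236[hold]; j=4 S=97.4186 intr=0.0000 cont=0.0000 V=0.0000[hold]; j=5 S=125.9172 intr=0.0000 cont=0.0000 V=0.0000[hold]; j=6 S=162.7528 intr=0.0000 cont=0.0000 V=0.0000[hold]  S*(6)=45.1141
k=5: j=0 S=39.6817 intr=22.9683 cont=22.6406 V=22.9683[EX]; j=1 S=51.2901 intr=11.3599 cont=12.2544 V=12.2544[hold]; j=2 S=66.2944 intr=0.0000 cont=4.0340 V=4.0340[hold]; j=3 S=85.6880 intr=0.0000 cont=0.5718 V=0.5718[hold]; j=4 S=110.7550 intr=0.0000 cont=0.0000 V=0.0000[hold]; j=5 S=143.1551 intr=0.0000 cont=0.0000 V=0.0000[hold]  S*(5)=39.6817
k=4: j=0 S=45.1141 intr=17.5359 cont=17.6428 V=17.6428[hold]; j=1 S=58.3116 intr=4.3384 cont=8.1965 V=8.1965[hold]; j=2 S=75.3700 intr=0.0000 cont=2.3308 V=2.3308[hold]; j=3 S=97.4186 intr=0.0000 cont=0.2910 V=0.2910[hold]; j=4 S=125.9172 intr=0.0000 cont=0.0000 V=0.0000[hold]  S*(4)=-
k=3: j=0 S=51.2901 intr=11.3599 cont=12.9610 V=12.9610[hold]; j=1 S=66.2944 intr=0.0000 cont=5.3038 V=5.3038[hold]; j=2 S=85.6880 intr=0.0000 cont=1.3276 V=1.3276[hold]; j=3 S=110.7550 intr=0.0000 cont=0.1481 V=0.1481[hold]  S*(3)=-
k=2: j=0 S=58.3116 intr=4.3384 cont=9.1730 V=9.1730[hold]; j=1 S=75.3700 intr=0.0000 cont=3.3442 V=3.3442[hold]; j=2 S=97.4186 intr=0.0000 cont=0.7476 V=0.7476[hold]  S*(2)=-
k=1: j=0 S=66.2944 intr=0.0000 cont=6.2931 V=6.2931[hold]; j=1 S=85.6880 intr=0.0000 cont=2.0652 V=2.0652[hold]  S*(1)=-
k=0: j=0 S=75.3700 intr=0.0000 cont=4.2060 V=4.2060[hold]  S*(0)=-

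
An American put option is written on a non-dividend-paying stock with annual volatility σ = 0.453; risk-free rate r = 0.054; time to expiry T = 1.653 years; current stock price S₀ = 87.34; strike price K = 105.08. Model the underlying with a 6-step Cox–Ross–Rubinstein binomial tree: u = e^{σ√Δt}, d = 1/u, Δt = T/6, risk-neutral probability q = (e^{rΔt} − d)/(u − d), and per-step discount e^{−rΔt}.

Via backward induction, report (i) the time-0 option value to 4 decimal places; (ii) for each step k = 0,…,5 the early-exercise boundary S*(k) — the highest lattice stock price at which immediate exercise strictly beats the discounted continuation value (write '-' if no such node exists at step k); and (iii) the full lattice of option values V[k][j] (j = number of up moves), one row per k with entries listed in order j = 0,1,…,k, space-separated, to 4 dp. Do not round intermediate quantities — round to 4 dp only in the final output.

Δt=0.27550  u=1.26842  d=0.78838  q=0.47206  discount=0.98523
step 6 (expiry): payoffs max(K−S,0) = 84.1081 71.3386 50.7940 17.7400 0.0000 0.0000 0.0000
step 5: (k=5,j=0): S=26.6011, (K−S)⁺=78.4789, hold=76.9272 ⇒ V=78.4789 exercise | (k=5,j=1): S=42.7982, (K−S)⁺=62.2818, hold=60.7301 ⇒ V=62.2818 exercise | (k=5,j=2): S=68.8574, (K−S)⁺=36.2226, hold=34.6709 ⇒ V=36.2226 exercise | (k=5,j=3): S=110.7837, (K−S)⁺=0.0000, hold=9.2274 ⇒ V=9.2274 continue | (k=5,j=4): S=178.2384, (K−S)⁺=0.0000, hold=0.0000 ⇒ V=0.0000 continue | (k=5,j=5): S=286.7652, (K−S)⁺=0.0000, hold=0.0000 ⇒ V=0.0000 continue  boundary S*=68.8574
step 4: (k=4,j=0): S=33.7414, (K−S)⁺=71.3386, hold=69.7869 ⇒ V=71.3386 exercise | (k=4,j=1): S=54.2860, (K−S)⁺=50.7940, hold=49.2423 ⇒ V=50.7940 exercise | (k=4,j=2): S=87.3400, (K−S)⁺=17.7400, hold=23.1326 ⇒ V=23.1326 continue | (k=4,j=3): S=140.5201, (K−S)⁺=0.0000, hold=4.7996 ⇒ V=4.7996 continue | (k=4,j=4): S=226.0809, (K−S)⁺=0.0000, hold=0.0000 ⇒ V=0.0000 continue  boundary S*=54.2860
step 3: (k=3,j=0): S=42.7982, (K−S)⁺=62.2818, hold=60.7301 ⇒ V=62.2818 exercise | (k=3,j=1): S=68.8574, (K−S)⁺=36.2226, hold=37.1789 ⇒ V=37.1789 continue | (k=3,j=2): S=110.7837, (K−S)⁺=0.0000, hold=14.2645 ⇒ V=14.2645 continue | (k=3,j=3): S=178.2384, (K−S)⁺=0.0000, hold=2.4965 ⇒ V=2.4965 continue  boundary S*=42.7982
step 2: (k=2,j=0): S=54.2860, (K−S)⁺=50.7940, hold=49.6871 ⇒ V=50.7940 exercise | (k=2,j=1): S=87.3400, (K−S)⁺=17.7400, hold=25.9727 ⇒ V=25.9727 continue | (k=2,j=2): S=140.5201, (K−S)⁺=0.0000, hold=8.5807 ⇒ V=8.5807 continue  boundary S*=54.2860
step 1: (k=1,j=0): S=68.8574, (K−S)⁺=36.2226, hold=38.4998 ⇒ V=38.4998 continue | (k=1,j=1): S=110.7837, (K−S)⁺=0.0000, hold=17.5003 ⇒ V=17.5003 continue  boundary S*=-
step 0: (k=0,j=0): S=87.3400, (K−S)⁺=17.7400, hold=28.1647 ⇒ V=28.1647 continue  boundary S*=-

price = 28.1647
boundary = - - 54.2860 42.7982 54.2860 68.8574
tree:
28.1647
38.4998 17.5003
50.7940 25.9727 8.5807
62.2818 37.1789 14.2645 2.4965
71.3386 50.7940 23.1326 4.7996 0.0000
78.4789 62.2818 36.2226 9.2274 0.0000 0.0000
84.1081 71.3386 50.7940 17.7400 0.0000 0.0000 0.0000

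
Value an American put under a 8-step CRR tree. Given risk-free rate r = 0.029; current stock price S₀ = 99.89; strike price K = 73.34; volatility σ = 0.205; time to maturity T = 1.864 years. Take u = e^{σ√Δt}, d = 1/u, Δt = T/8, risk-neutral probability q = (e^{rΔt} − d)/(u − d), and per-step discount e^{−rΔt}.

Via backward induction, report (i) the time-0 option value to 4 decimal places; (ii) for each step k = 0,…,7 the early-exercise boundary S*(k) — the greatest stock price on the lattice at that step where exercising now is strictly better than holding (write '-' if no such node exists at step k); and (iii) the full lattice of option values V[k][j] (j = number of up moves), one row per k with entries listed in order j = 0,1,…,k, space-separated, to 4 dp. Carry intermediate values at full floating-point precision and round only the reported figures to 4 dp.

price = 1.1870
boundary = - - - - - - 55.1660 60.9042
tree:
1.1870
2.0062 0.4141
3.3228 0.7652 0.0816
5.3695 1.3966 0.1675 0.0000
8.4144 2.5094 0.3438 0.0000 0.0000
12.6819 4.4177 0.7056 0.0000 0.0000 0.0000
18.1740 7.5631 1.4482 0.0000 0.0000 0.0000 0.0000
23.3714 12.4358 2.9724 0.0000 0.0000 0.0000 0.0000 0.0000
28.0792 18.1740 6.1009 0.0000 0.0000 0.0000 0.0000 0.0000 0.0000

params: Δt=0.23300 u=1.10402 d=0.90578 q=0.50948 e^(-rΔt)=0.99327
t_8 payoffs: 28.0792 18.1740 6.1009 0.0000 0.0000 0.0000 0.0000 0.0000 0.0000
t_7: node(7,0) S=49.9686 payoff=23.3714 vs cont=22.8776 → 23.3714 [stop]  node(7,1) S=60.9042 payoff=12.4358 vs cont=11.9420 → 12.4358 [stop]  node(7,2) S=74.2330 payoff=0.0000 vs cont=2.9724 → 2.9724 [wait]  node(7,3) S=90.4788 payoff=0.0000 vs cont=0.0000 → 0.0000 [wait]  node(7,4) S=110.2801 payoff=0.0000 vs cont=0.0000 → 0.0000 [wait]  node(7,5) S=134.4148 payoff=0.0000 vs cont=0.0000 → 0.0000 [wait]  node(7,6) S=163.8314 payoff=0.0000 vs cont=0.0000 → 0.0000 [wait]  node(7,7) S=199.6858 payoff=0.0000 vs cont=0.0000 → 0.0000 [wait]  ⇒ S*(7)=60.9042
t_6: node(6,0) S=55.1660 payoff=18.1740 vs cont=17.6801 → 18.1740 [stop]  node(6,1) S=67.2391 payoff=6.1009 vs cont=7.5631 → 7.5631 [wait]  node(6,2) S=81.9543 payoff=0.0000 vs cont=1.4482 → 1.4482 [wait]  node(6,3) S=99.8900 payoff=0.0000 vs cont=0.0000 → 0.0000 [wait]  node(6,4) S=121.7509 payoff=0.0000 vs cont=0.0000 → 0.0000 [wait]  node(6,5) S=148.3960 payoff=0.0000 vs cont=0.0000 → 0.0000 [wait]  node(6,6) S=180.8723 payoff=0.0000 vs cont=0.0000 → 0.0000 [wait]  ⇒ S*(6)=55.1660
t_5: node(5,0) S=60.9042 payoff=12.4358 vs cont=12.6819 → 12.6819 [wait]  node(5,1) S=74.2330 payoff=0.0000 vs cont=4.4177 → 4.4177 [wait]  node(5,2) S=90.4788 payoff=0.0000 vs cont=0.7056 → 0.7056 [wait]  node(5,3) S=110.2801 payoff=0.0000 vs cont=0.0000 → 0.0000 [wait]  node(5,4) S=134.4148 payoff=0.0000 vs cont=0.0000 → 0.0000 [wait]  node(5,5) S=163.8314 payoff=0.0000 vs cont=0.0000 → 0.0000 [wait]  ⇒ S*(5)=-
t_4: node(4,0) S=67.2391 payoff=6.1009 vs cont=8.4144 → 8.4144 [wait]  node(4,1) S=81.9543 payoff=0.0000 vs cont=2.5094 → 2.5094 [wait]  node(4,2) S=99.8900 payoff=0.0000 vs cont=0.3438 → 0.3438 [wait]  node(4,3) S=121.7509 payoff=0.0000 vs cont=0.0000 → 0.0000 [wait]  node(4,4) S=148.3960 payoff=0.0000 vs cont=0.0000 → 0.0000 [wait]  ⇒ S*(4)=-
t_3: node(3,0) S=74.2330 payoff=0.0000 vs cont=5.3695 → 5.3695 [wait]  node(3,1) S=90.4788 payoff=0.0000 vs cont=1.3966 → 1.3966 [wait]  node(3,2) S=110.2801 payoff=0.0000 vs cont=0.1675 → 0.1675 [wait]  node(3,3) S=134.4148 payoff=0.0000 vs cont=0.0000 → 0.0000 [wait]  ⇒ S*(3)=-
t_2: node(2,0) S=81.9543 payoff=0.0000 vs cont=3.3228 → 3.3228 [wait]  node(2,1) S=99.8900 payoff=0.0000 vs cont=0.7652 → 0.7652 [wait]  node(2,2) S=121.7509 payoff=0.0000 vs cont=0.0816 → 0.0816 [wait]  ⇒ S*(2)=-
t_1: node(1,0) S=90.4788 payoff=0.0000 vs cont=2.0062 → 2.0062 [wait]  node(1,1) S=110.2801 payoff=0.0000 vs cont=0.4141 → 0.4141 [wait]  ⇒ S*(1)=-
t_0: node(0,0) S=99.8900 payoff=0.0000 vs cont=1.1870 → 1.1870 [wait]  ⇒ S*(0)=-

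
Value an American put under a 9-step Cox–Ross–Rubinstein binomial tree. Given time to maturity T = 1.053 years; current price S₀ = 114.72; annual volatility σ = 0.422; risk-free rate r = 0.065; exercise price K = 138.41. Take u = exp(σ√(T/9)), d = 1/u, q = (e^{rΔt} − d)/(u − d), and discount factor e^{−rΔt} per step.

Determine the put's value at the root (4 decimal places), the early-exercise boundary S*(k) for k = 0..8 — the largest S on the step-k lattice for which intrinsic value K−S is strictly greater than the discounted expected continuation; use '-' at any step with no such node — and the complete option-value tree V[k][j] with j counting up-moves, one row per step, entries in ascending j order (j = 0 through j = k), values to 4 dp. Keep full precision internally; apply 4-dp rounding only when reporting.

Δt=0.11700  u=1.15528  d=0.86559  q=0.49033  discount=0.99242
step 9 (expiry): payoffs max(K−S,0) = 107.1175 96.6445 82.6664 64.0100 39.1097 5.8758 0.0000 0.0000 0.0000 0.0000
step 8: (k=8,j=0): S=36.1517, (K−S)⁺=102.2583, hold=101.2097 ⇒ V=102.2583 exercise | (k=8,j=1): S=48.2510, (K−S)⁺=90.1590, hold=89.1104 ⇒ V=90.1590 exercise | (k=8,j=2): S=64.3997, (K−S)⁺=74.0103, hold=72.9616 ⇒ V=74.0103 exercise | (k=8,j=3): S=85.9531, (K−S)⁺=52.4569, hold=51.4083 ⇒ V=52.4569 exercise | (k=8,j=4): S=114.7200, (K−S)⁺=23.6900, hold=22.6414 ⇒ V=23.6900 exercise | (k=8,j=5): S=153.1146, (K−S)⁺=0.0000, hold=2.9721 ⇒ V=2.9721 continue | (k=8,j=6): S=204.3592, (K−S)⁺=0.0000, hold=0.0000 ⇒ V=0.0000 continue | (k=8,j=7): S=272.7544, (K−S)⁺=0.0000, hold=0.0000 ⇒ V=0.0000 continue | (k=8,j=8): S=364.0401, (K−S)⁺=0.0000, hold=0.0000 ⇒ V=0.0000 continue  boundary S*=114.7200
step 7: (k=7,j=0): S=41.7655, (K−S)⁺=96.6445, hold=95.5959 ⇒ V=96.6445 exercise | (k=7,j=1): S=55.7436, (K−S)⁺=82.6664, hold=81.6177 ⇒ V=82.6664 exercise | (k=7,j=2): S=74.4000, (K−S)⁺=64.0100, hold=62.9614 ⇒ V=64.0100 exercise | (k=7,j=3): S=99.3003, (K−S)⁺=39.1097, hold=38.0611 ⇒ V=39.1097 exercise | (k=7,j=4): S=132.5342, (K−S)⁺=5.8758, hold=13.4289 ⇒ V=13.4289 continue | (k=7,j=5): S=176.8909, (K−S)⁺=0.0000, hold=1.5033 ⇒ V=1.5033 continue | (k=7,j=6): S=236.0929, (K−S)⁺=0.0000, hold=0.0000 ⇒ V=0.0000 continue | (k=7,j=7): S=315.1088, (K−S)⁺=0.0000, hold=0.0000 ⇒ V=0.0000 continue  boundary S*=99.3003
step 6: (k=6,j=0): S=48.2510, (K−S)⁺=90.1590, hold=89.1104 ⇒ V=90.1590 exercise | (k=6,j=1): S=64.3997, (K−S)⁺=74.0103, hold=72.9616 ⇒ V=74.0103 exercise | (k=6,j=2): S=85.9531, (K−S)⁺=52.4569, hold=51.4083 ⇒ V=52.4569 exercise | (k=6,j=3): S=114.7200, (K−S)⁺=23.6900, hold=26.3168 ⇒ V=26.3168 continue | (k=6,j=4): S=153.1146, (K−S)⁺=0.0000, hold=7.5240 ⇒ V=7.5240 continue | (k=6,j=5): S=204.3592, (K−S)⁺=0.0000, hold=0.7604 ⇒ V=0.7604 continue | (k=6,j=6): S=272.7544, (K−S)⁺=0.0000, hold=0.0000 ⇒ V=0.0000 continue  boundary S*=85.9531
step 5: (k=5,j=0): S=55.7436, (K−S)⁺=82.6664, hold=81.6177 ⇒ V=82.6664 exercise | (k=5,j=1): S=74.4000, (K−S)⁺=64.0100, hold=62.9614 ⇒ V=64.0100 exercise | (k=5,j=2): S=99.3003, (K−S)⁺=39.1097, hold=39.3394 ⇒ V=39.3394 continue | (k=5,j=3): S=132.5342, (K−S)⁺=5.8758, hold=16.9726 ⇒ V=16.9726 continue | (k=5,j=4): S=176.8909, (K−S)⁺=0.0000, hold=4.1757 ⇒ V=4.1757 continue | (k=5,j=5): S=236.0929, (K−S)⁺=0.0000, hold=0.3846 ⇒ V=0.3846 continue  boundary S*=74.4000
step 4: (k=4,j=0): S=64.3997, (K−S)⁺=74.0103, hold=72.9616 ⇒ V=74.0103 exercise | (k=4,j=1): S=85.9531, (K−S)⁺=52.4569, hold=51.5200 ⇒ V=52.4569 exercise | (k=4,j=2): S=114.7200, (K−S)⁺=23.6900, hold=28.1574 ⇒ V=28.1574 continue | (k=4,j=3): S=153.1146, (K−S)⁺=0.0000, hold=10.6169 ⇒ V=10.6169 continue | (k=4,j=4): S=204.3592, (K−S)⁺=0.0000, hold=2.2993 ⇒ V=2.2993 continue  boundary S*=85.9531
step 3: (k=3,j=0): S=74.4000, (K−S)⁺=64.0100, hold=62.9614 ⇒ V=64.0100 exercise | (k=3,j=1): S=99.3003, (K−S)⁺=39.1097, hold=40.2350 ⇒ V=40.2350 continue | (k=3,j=2): S=132.5342, (K−S)⁺=5.8758, hold=19.4086 ⇒ V=19.4086 continue | (k=3,j=3): S=176.8909, (K−S)⁺=0.0000, hold=6.4890 ⇒ V=6.4890 continue  boundary S*=74.4000
step 2: (k=2,j=0): S=85.9531, (K−S)⁺=52.4569, hold=51.9558 ⇒ V=52.4569 exercise | (k=2,j=1): S=114.7200, (K−S)⁺=23.6900, hold=29.7958 ⇒ V=29.7958 continue | (k=2,j=2): S=153.1146, (K−S)⁺=0.0000, hold=12.9747 ⇒ V=12.9747 continue  boundary S*=85.9531
step 1: (k=1,j=0): S=99.3003, (K−S)⁺=39.1097, hold=41.0323 ⇒ V=41.0323 continue | (k=1,j=1): S=132.5342, (K−S)⁺=5.8758, hold=21.3847 ⇒ V=21.3847 continue  boundary S*=-
step 0: (k=0,j=0): S=114.7200, (K−S)⁺=23.6900, hold=31.1607 ⇒ V=31.1607 continue  boundary S*=-

price = 31.1607
boundary = - - 85.9531 74.4000 85.9531 74.4000 85.9531 99.3003 114.7200
tree:
31.1607
41.0323 21.3847
52.4569 29.7958 12.9747
64.0100 40.2350 19.4086 6.4890
74.0103 52.4569 28.1574 10.6169 2.2993
82.6664 64.0100 39.3394 16.9726 4.1757 0.3846
90.1590 74.0103 52.4569 26.3168 7.5240 0.7604 0.0000
96.6445 82.6664 64.0100 39.1097 13.4289 1.5033 0.0000 0.0000
102.2583 90.1590 74.0103 52.4569 23.6900 2.9721 0.0000 0.0000 0.0000
107.1175 96.6445 82.6664 64.0100 39.1097 5.8758 0.0000 0.0000 0.0000 0.0000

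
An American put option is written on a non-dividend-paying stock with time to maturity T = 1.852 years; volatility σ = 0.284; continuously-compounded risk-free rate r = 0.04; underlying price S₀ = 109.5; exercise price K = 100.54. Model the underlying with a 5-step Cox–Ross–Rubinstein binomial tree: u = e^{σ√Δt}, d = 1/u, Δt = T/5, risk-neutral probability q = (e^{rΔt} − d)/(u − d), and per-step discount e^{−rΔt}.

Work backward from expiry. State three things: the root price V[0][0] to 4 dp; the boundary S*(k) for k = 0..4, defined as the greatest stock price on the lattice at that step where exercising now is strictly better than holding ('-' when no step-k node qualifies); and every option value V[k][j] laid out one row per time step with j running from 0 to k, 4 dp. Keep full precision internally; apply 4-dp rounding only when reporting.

Δt=0.37040  u=1.18868  d=0.84127  q=0.49986  discount=0.98529
step 5 (expiry): payoffs max(K−S,0) = 54.3988 35.3443 8.4210 0.0000 0.0000 0.0000
step 4: (k=4,j=0): S=54.8471, (K−S)⁺=45.6929, hold=44.2143 ⇒ V=45.6929 exercise | (k=4,j=1): S=77.4968, (K−S)⁺=23.0432, hold=21.5646 ⇒ V=23.0432 exercise | (k=4,j=2): S=109.5000, (K−S)⁺=0.0000, hold=4.1498 ⇒ V=4.1498 continue | (k=4,j=3): S=154.7192, (K−S)⁺=0.0000, hold=0.0000 ⇒ V=0.0000 continue | (k=4,j=4): S=218.6123, (K−S)⁺=0.0000, hold=0.0000 ⇒ V=0.0000 continue  boundary S*=77.4968
step 3: (k=3,j=0): S=65.1957, (K−S)⁺=35.3443, hold=33.8657 ⇒ V=35.3443 exercise | (k=3,j=1): S=92.1190, (K−S)⁺=8.4210, hold=13.3991 ⇒ V=13.3991 continue | (k=3,j=2): S=130.1605, (K−S)⁺=0.0000, hold=2.0449 ⇒ V=2.0449 continue | (k=3,j=3): S=183.9117, (K−S)⁺=0.0000, hold=0.0000 ⇒ V=0.0000 continue  boundary S*=65.1957
step 2: (k=2,j=0): S=77.4968, (K−S)⁺=23.0432, hold=24.0163 ⇒ V=24.0163 continue | (k=2,j=1): S=109.5000, (K−S)⁺=0.0000, hold=7.6100 ⇒ V=7.6100 continue | (k=2,j=2): S=154.7192, (K−S)⁺=0.0000, hold=1.0077 ⇒ V=1.0077 continue  boundary S*=-
step 1: (k=1,j=0): S=92.1190, (K−S)⁺=8.4210, hold=15.5828 ⇒ V=15.5828 continue | (k=1,j=1): S=130.1605, (K−S)⁺=0.0000, hold=4.2464 ⇒ V=4.2464 continue  boundary S*=-
step 0: (k=0,j=0): S=109.5000, (K−S)⁺=0.0000, hold=9.7704 ⇒ V=9.7704 continue  boundary S*=-

price = 9.7704
boundary = - - - 65.1957 77.4968
tree:
9.7704
15.5828 4.2464
24.0163 7.6100 1.0077
35.3443 13.3991 2.0449 0.0000
45.6929 23.0432 4.1498 0.0000 0.0000
54.3988 35.3443 8.4210 0.0000 0.0000 0.0000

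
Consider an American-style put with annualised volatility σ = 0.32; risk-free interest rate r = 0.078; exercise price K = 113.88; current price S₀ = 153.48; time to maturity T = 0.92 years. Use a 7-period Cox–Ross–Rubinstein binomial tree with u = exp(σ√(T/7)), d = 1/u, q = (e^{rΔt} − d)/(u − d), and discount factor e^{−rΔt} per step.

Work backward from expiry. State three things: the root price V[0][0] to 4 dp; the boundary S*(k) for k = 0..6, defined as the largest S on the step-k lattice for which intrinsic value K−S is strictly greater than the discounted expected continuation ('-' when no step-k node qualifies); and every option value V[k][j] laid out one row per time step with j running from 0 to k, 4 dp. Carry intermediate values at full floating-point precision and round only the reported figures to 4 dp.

Δt=0.13143  u=1.12301  d=0.89047  q=0.51534  discount=0.98980
step 7 (expiry): payoffs max(K−S,0) = 45.7443 27.9510 5.5111 0.0000 0.0000 0.0000 0.0000 0.0000
step 6: (k=6,j=0): S=76.5169, (K−S)⁺=37.3631, hold=36.2017 ⇒ V=37.3631 exercise | (k=6,j=1): S=96.4988, (K−S)⁺=17.3812, hold=16.2197 ⇒ V=17.3812 exercise | (k=6,j=2): S=121.6990, (K−S)⁺=0.0000, hold=2.6438 ⇒ V=2.6438 continue | (k=6,j=3): S=153.4800, (K−S)⁺=0.0000, hold=0.0000 ⇒ V=0.0000 continue | (k=6,j=4): S=193.5605, (K−S)⁺=0.0000, hold=0.0000 ⇒ V=0.0000 continue | (k=6,j=5): S=244.1077, (K−S)⁺=0.0000, hold=0.0000 ⇒ V=0.0000 continue | (k=6,j=6): S=307.8551, (K−S)⁺=0.0000, hold=0.0000 ⇒ V=0.0000 continue  boundary S*=96.4988
step 5: (k=5,j=0): S=85.9290, (K−S)⁺=27.9510, hold=26.7896 ⇒ V=27.9510 exercise | (k=5,j=1): S=108.3689, (K−S)⁺=5.5111, hold=9.6866 ⇒ V=9.6866 continue | (k=5,j=2): S=136.6688, (K−S)⁺=0.0000, hold=1.2683 ⇒ V=1.2683 continue | (k=5,j=3): S=172.3591, (K−S)⁺=0.0000, hold=0.0000 ⇒ V=0.0000 continue | (k=5,j=4): S=217.3698, (K−S)⁺=0.0000, hold=0.0000 ⇒ V=0.0000 continue | (k=5,j=5): S=274.1347, (K−S)⁺=0.0000, hold=0.0000 ⇒ V=0.0000 continue  boundary S*=85.9290
step 4: (k=4,j=0): S=96.4988, (K−S)⁺=17.3812, hold=18.3495 ⇒ V=18.3495 continue | (k=4,j=1): S=121.6990, (K−S)⁺=0.0000, hold=5.2937 ⇒ V=5.2937 continue | (k=4,j=2): S=153.4800, (K−S)⁺=0.0000, hold=0.6084 ⇒ V=0.6084 continue | (k=4,j=3): S=193.5605, (K−S)⁺=0.0000, hold=0.0000 ⇒ V=0.0000 continue | (k=4,j=4): S=244.1077, (K−S)⁺=0.0000, hold=0.0000 ⇒ V=0.0000 continue  boundary S*=-
step 3: (k=3,j=0): S=108.3689, (K−S)⁺=5.5111, hold=11.5028 ⇒ V=11.5028 continue | (k=3,j=1): S=136.6688, (K−S)⁺=0.0000, hold=2.8498 ⇒ V=2.8498 continue | (k=3,j=2): S=172.3591, (K−S)⁺=0.0000, hold=0.2919 ⇒ V=0.2919 continue | (k=3,j=3): S=217.3698, (K−S)⁺=0.0000, hold=0.0000 ⇒ V=0.0000 continue  boundary S*=-
step 2: (k=2,j=0): S=121.6990, (K−S)⁺=0.0000, hold=6.9717 ⇒ V=6.9717 continue | (k=2,j=1): S=153.4800, (K−S)⁺=0.0000, hold=1.5160 ⇒ V=1.5160 continue | (k=2,j=2): S=193.5605, (K−S)⁺=0.0000, hold=0.1400 ⇒ V=0.1400 continue  boundary S*=-
step 1: (k=1,j=0): S=136.6688, (K−S)⁺=0.0000, hold=4.1177 ⇒ V=4.1177 continue | (k=1,j=1): S=172.3591, (K−S)⁺=0.0000, hold=0.7987 ⇒ V=0.7987 continue  boundary S*=-
step 0: (k=0,j=0): S=153.4800, (K−S)⁺=0.0000, hold=2.3827 ⇒ V=2.3827 continue  boundary S*=-

price = 2.3827
boundary = - - - - - 85.9290 96.4988
tree:
2.3827
4.1177 0.7987
6.9717 1.5160 0.1400
11.5028 2.8498 0.2919 0.0000
18.3495 5.2937 0.6084 0.0000 0.0000
27.9510 9.6866 1.2683 0.0000 0.0000 0.0000
37.3631 17.3812 2.6438 0.0000 0.0000 0.0000 0.0000
45.7443 27.9510 5.5111 0.0000 0.0000 0.0000 0.0000 0.0000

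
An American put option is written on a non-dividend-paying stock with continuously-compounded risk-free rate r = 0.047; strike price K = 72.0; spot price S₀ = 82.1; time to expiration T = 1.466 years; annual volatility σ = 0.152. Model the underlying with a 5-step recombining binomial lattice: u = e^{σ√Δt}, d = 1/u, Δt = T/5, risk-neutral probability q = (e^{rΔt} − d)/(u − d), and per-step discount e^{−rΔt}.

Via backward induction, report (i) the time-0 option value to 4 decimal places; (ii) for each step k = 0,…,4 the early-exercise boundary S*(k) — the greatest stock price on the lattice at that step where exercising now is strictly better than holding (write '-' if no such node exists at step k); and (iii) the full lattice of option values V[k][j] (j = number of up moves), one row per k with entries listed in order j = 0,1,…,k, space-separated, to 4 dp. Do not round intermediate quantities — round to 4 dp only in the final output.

params: Δt=0.29320 u=1.08579 d=0.92099 q=0.56364 e^(-rΔt)=0.98631
t_5 payoffs: 17.5973 7.8629 0.0000 0.0000 0.0000 0.0000
t_4: node(4,0) S=59.0697 payoff=12.9303 vs cont=11.9449 → 12.9303 [stop]  node(4,1) S=69.6392 payoff=2.3608 vs cont=3.3841 → 3.3841 [wait]  node(4,2) S=82.1000 payoff=0.0000 vs cont=0.0000 → 0.0000 [wait]  node(4,3) S=96.7904 payoff=0.0000 vs cont=0.0000 → 0.0000 [wait]  node(4,4) S=114.1094 payoff=0.0000 vs cont=0.0000 → 0.0000 [wait]  ⇒ S*(4)=59.0697
t_3: node(3,0) S=64.1371 payoff=7.8629 vs cont=7.4464 → 7.8629 [stop]  node(3,1) S=75.6134 payoff=0.0000 vs cont=1.4565 → 1.4565 [wait]  node(3,2) S=89.1431 payoff=0.0000 vs cont=0.0000 → 0.0000 [wait]  node(3,3) S=105.0937 payoff=0.0000 vs cont=0.0000 → 0.0000 [wait]  ⇒ S*(3)=64.1371
t_2: node(2,0) S=69.6392 payoff=2.3608 vs cont=4.1938 → 4.1938 [wait]  node(2,1) S=82.1000 payoff=0.0000 vs cont=0.6269 → 0.6269 [wait]  node(2,2) S=96.7904 payoff=0.0000 vs cont=0.0000 → 0.0000 [wait]  ⇒ S*(2)=-
t_1: node(1,0) S=75.6134 payoff=0.0000 vs cont=2.1535 → 2.1535 [wait]  node(1,1) S=89.1431 payoff=0.0000 vs cont=0.2698 → 0.2698 [wait]  ⇒ S*(1)=-
t_0: node(0,0) S=82.1000 payoff=0.0000 vs cont=1.0768 → 1.0768 [wait]  ⇒ S*(0)=-

price = 1.0768
boundary = - - - 64.1371 59.0697
tree:
1.0768
2.1535 0.2698
4.1938 0.6269 0.0000
7.8629 1.4565 0.0000 0.0000
12.9303 3.3841 0.0000 0.0000 0.0000
17.5973 7.8629 0.0000 0.0000 0.0000 0.0000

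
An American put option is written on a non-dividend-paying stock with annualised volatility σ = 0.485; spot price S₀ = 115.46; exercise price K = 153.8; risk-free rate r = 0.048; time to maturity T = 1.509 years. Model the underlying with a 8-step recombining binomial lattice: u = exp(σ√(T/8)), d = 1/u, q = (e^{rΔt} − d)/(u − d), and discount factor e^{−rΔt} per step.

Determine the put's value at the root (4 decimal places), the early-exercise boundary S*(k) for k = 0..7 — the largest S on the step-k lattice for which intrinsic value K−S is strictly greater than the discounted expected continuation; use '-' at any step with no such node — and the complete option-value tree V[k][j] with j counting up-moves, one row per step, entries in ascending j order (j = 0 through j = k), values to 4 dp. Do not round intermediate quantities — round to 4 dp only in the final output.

price = 48.9974
boundary = - - 75.7655 61.3750 75.7655 93.5302 75.7655 93.5302
tree:
48.9974
62.7883 34.3314
78.0345 46.7419 20.9440
92.4250 61.5421 30.8893 10.0886
104.0822 78.0345 44.0604 16.5740 2.9405
113.5253 92.4250 60.2698 26.5600 5.5876 0.0000
121.1749 104.0822 78.0345 41.0937 10.6178 0.0000 0.0000
127.3715 113.5253 92.4250 60.2698 20.1764 0.0000 0.0000 0.0000
132.3912 121.1749 104.0822 78.0345 38.3400 0.0000 0.0000 0.0000 0.0000

Δt=0.18862  u=1.23447  d=0.81007  q=0.46896  discount=0.99099
step 8 (expiry): payoffs max(K−S,0) = 132.3912 121.1749 104.0822 78.0345 38.3400 0.0000 0.0000 0.0000 0.0000
step 7: (k=7,j=0): S=26.4285, (K−S)⁺=127.3715, hold=125.9853 ⇒ V=127.3715 exercise | (k=7,j=1): S=40.2747, (K−S)⁺=113.5253, hold=112.1391 ⇒ V=113.5253 exercise | (k=7,j=2): S=61.3750, (K−S)⁺=92.4250, hold=91.0387 ⇒ V=92.4250 exercise | (k=7,j=3): S=93.5302, (K−S)⁺=60.2698, hold=58.8836 ⇒ V=60.2698 exercise | (k=7,j=4): S=142.5317, (K−S)⁺=11.2683, hold=20.1764 ⇒ V=20.1764 continue | (k=7,j=5): S=217.2057, (K−S)⁺=0.0000, hold=0.0000 ⇒ V=0.0000 continue | (k=7,j=6): S=331.0023, (K−S)⁺=0.0000, hold=0.0000 ⇒ V=0.0000 continue | (k=7,j=7): S=504.4183, (K−S)⁺=0.0000, hold=0.0000 ⇒ V=0.0000 continue  boundary S*=93.5302
step 6: (k=6,j=0): S=32.6251, (K−S)⁺=121.1749, hold=119.7887 ⇒ V=121.1749 exercise | (k=6,j=1): S=49.7178, (K−S)⁺=104.0822, hold=102.6960 ⇒ V=104.0822 exercise | (k=6,j=2): S=75.7655, (K−S)⁺=78.0345, hold=76.6482 ⇒ V=78.0345 exercise | (k=6,j=3): S=115.4600, (K−S)⁺=38.3400, hold=41.0937 ⇒ V=41.0937 continue | (k=6,j=4): S=175.9508, (K−S)⁺=0.0000, hold=10.6178 ⇒ V=10.6178 continue | (k=6,j=5): S=268.1335, (K−S)⁺=0.0000, hold=0.0000 ⇒ V=0.0000 continue | (k=6,j=6): S=408.6118, (K−S)⁺=0.0000, hold=0.0000 ⇒ V=0.0000 continue  boundary S*=75.7655
step 5: (k=5,j=0): S=40.2747, (K−S)⁺=113.5253, hold=112.1391 ⇒ V=113.5253 exercise | (k=5,j=1): S=61.3750, (K−S)⁺=92.4250, hold=91.0387 ⇒ V=92.4250 exercise | (k=5,j=2): S=93.5302, (K−S)⁺=60.2698, hold=60.1634 ⇒ V=60.2698 exercise | (k=5,j=3): S=142.5317, (K−S)⁺=11.2683, hold=26.5600 ⇒ V=26.5600 continue | (k=5,j=4): S=217.2057, (K−S)⁺=0.0000, hold=5.5876 ⇒ V=5.5876 continue | (k=5,j=5): S=331.0023, (K−S)⁺=0.0000, hold=0.0000 ⇒ V=0.0000 continue  boundary S*=93.5302
step 4: (k=4,j=0): S=49.7178, (K−S)⁺=104.0822, hold=102.6960 ⇒ V=104.0822 exercise | (k=4,j=1): S=75.7655, (K−S)⁺=78.0345, hold=76.6482 ⇒ V=78.0345 exercise | (k=4,j=2): S=115.4600, (K−S)⁺=38.3400, hold=44.0604 ⇒ V=44.0604 continue | (k=4,j=3): S=175.9508, (K−S)⁺=0.0000, hold=16.5740 ⇒ V=16.5740 continue | (k=4,j=4): S=268.1335, (K−S)⁺=0.0000, hold=2.9405 ⇒ V=2.9405 continue  boundary S*=75.7655
step 3: (k=3,j=0): S=61.3750, (K−S)⁺=92.4250, hold=91.0387 ⇒ V=92.4250 exercise | (k=3,j=1): S=93.5302, (K−S)⁺=60.2698, hold=61.5421 ⇒ V=61.5421 continue | (k=3,j=2): S=142.5317, (K−S)⁺=11.2683, hold=30.8893 ⇒ V=30.8893 continue | (k=3,j=3): S=217.2057, (K−S)⁺=0.0000, hold=10.0886 ⇒ V=10.0886 continue  boundary S*=61.3750
step 2: (k=2,j=0): S=75.7655, (K−S)⁺=78.0345, hold=77.2395 ⇒ V=78.0345 exercise | (k=2,j=1): S=115.4600, (K−S)⁺=38.3400, hold=46.7419 ⇒ V=46.7419 continue | (k=2,j=2): S=175.9508, (K−S)⁺=0.0000, hold=20.9440 ⇒ V=20.9440 continue  boundary S*=75.7655
step 1: (k=1,j=0): S=93.5302, (K−S)⁺=60.2698, hold=62.7883 ⇒ V=62.7883 continue | (k=1,j=1): S=142.5317, (K−S)⁺=11.2683, hold=34.3314 ⇒ V=34.3314 continue  boundary S*=-
step 0: (k=0,j=0): S=115.4600, (K−S)⁺=38.3400, hold=48.9974 ⇒ V=48.9974 continue  boundary S*=-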